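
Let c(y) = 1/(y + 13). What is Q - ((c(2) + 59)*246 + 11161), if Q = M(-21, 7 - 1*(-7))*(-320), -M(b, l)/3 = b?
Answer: -229257/5 ≈ -45851.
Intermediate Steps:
M(b, l) = -3*b
c(y) = 1/(13 + y)
Q = -20160 (Q = -3*(-21)*(-320) = 63*(-320) = -20160)
Q - ((c(2) + 59)*246 + 11161) = -20160 - ((1/(13 + 2) + 59)*246 + 11161) = -20160 - ((1/15 + 59)*246 + 11161) = -20160 - ((886/15)*246 + 11161) = -20160 - (72652/5 + 11161) = -20160 - 1*128457/5 = -20160 - 128457/5 = -229257/5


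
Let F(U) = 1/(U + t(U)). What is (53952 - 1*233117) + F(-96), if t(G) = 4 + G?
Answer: -33683021/188 ≈ -1.7917e+5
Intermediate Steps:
F(U) = 1/(4 + 2*U) (F(U) = 1/(U + (4 + U)) = 1/(4 + 2*U))
(53952 - 1*233117) + F(-96) = (53952 - 1*233117) + 1/(2*(2 - 96)) = (53952 - 233117) + (1/2)/(-94) = -179165 + (1/2)*(-1/94) = -179165 - 1/188 = -33683021/188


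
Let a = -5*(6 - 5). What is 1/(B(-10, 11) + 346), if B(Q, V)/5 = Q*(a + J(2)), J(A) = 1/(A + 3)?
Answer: 1/586 ≈ 0.0017065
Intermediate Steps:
a = -5 (a = -5*1 = -5)
J(A) = 1/(3 + A)
B(Q, V) = -24*Q (B(Q, V) = 5*(Q*(-5 + 1/(3 + 2))) = 5*(Q*(-5 + 1/5)) = 5*(Q*(-24/5)) = 5*(-24*Q/5) = -24*Q)
1/(B(-10, 11) + 346) = 1/(-24*(-10) + 346) = 1/(240 + 346) = 1/586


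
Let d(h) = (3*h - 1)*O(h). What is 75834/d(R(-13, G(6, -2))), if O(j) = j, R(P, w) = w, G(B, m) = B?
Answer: 12639/17 ≈ 743.47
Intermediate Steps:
d(h) = h*(-1 + 3*h) (d(h) = (3*h - 1)*h = (-1 + 3*h)*h = h*(-1 + 3*h))
75834/d(R(-13, G(6, -2))) = 75834/((6*(-1 + 3*6))) = 75834/((6*(-1 + 18))) = 75834/((6*17)) = 75834/102 = 75834*(1/102) = 12639/17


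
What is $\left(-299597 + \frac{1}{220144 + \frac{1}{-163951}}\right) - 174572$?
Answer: $- \frac{17114100606909416}{36092828943} \approx -4.7417 \cdot 10^{5}$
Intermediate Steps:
$\left(-299597 + \frac{1}{220144 + \frac{1}{-163951}}\right) - 174572 = \left(-299597 + \frac{1}{220144 - \frac{1}{163951}}\right) - 174572 = \left(-299597 + \frac{1}{\frac{36092828943}{163951}}\right) - 174572 = \left(-299597 + \frac{163951}{36092828943}\right) - 174572 = - \frac{10813303272672020}{36092828943} - 174572 = - \frac{17114100606909416}{36092828943}$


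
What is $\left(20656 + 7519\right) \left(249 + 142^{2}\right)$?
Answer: $575136275$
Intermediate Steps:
$\left(20656 + 7519\right) \left(249 + 142^{2}\right) = 28175 \left(249 + 20164\right) = 28175 \cdot 20413 = 575136275$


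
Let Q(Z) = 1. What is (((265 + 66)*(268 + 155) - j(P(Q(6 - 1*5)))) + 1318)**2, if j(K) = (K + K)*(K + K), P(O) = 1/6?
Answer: 1617928032484/81 ≈ 1.9974e+10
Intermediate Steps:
P(O) = 1/6
j(K) = 4*K**2 (j(K) = (2*K)*(2*K) = 4*K**2)
(((265 + 66)*(268 + 155) - j(P(Q(6 - 1*5)))) + 1318)**2 = (((265 + 66)*(268 + 155) - 4*(1/6)**2) + 1318)**2 = ((331*423 - 4/36) + 1318)**2 = ((140013 - 1*1/9) + 1318)**2 = ((140013 - 1/9) + 1318)**2 = (1260116/9 + 1318)**2 = (1271978/9)**2 = 1617928032484/81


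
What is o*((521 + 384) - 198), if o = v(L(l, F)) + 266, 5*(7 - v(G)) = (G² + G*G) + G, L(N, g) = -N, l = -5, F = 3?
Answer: 185234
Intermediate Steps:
v(G) = 7 - 2*G²/5 - G/5 (v(G) = 7 - ((G² + G*G) + G)/5 = 7 - ((G² + G²) + G)/5 = 7 - (2*G² + G)/5 = 7 - (G + 2*G²)/5 = 7 + (-2*G²/5 - G/5) = 7 - 2*G²/5 - G/5)
o = 262 (o = (7 - 2*(-1*(-5))²/5 - (-1)*(-5)/5) + 266 = (7 - ⅖*5² - ⅕*5) + 266 = (7 - ⅖*25 - 1) + 266 = (7 - 10 - 1) + 266 = -4 + 266 = 262)
o*((521 + 384) - 198) = 262*((521 + 384) - 198) = 262*(905 - 198) = 262*707 = 185234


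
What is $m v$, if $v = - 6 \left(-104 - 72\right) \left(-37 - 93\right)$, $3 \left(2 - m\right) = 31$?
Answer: $1144000$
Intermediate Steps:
$m = - \frac{25}{3}$ ($m = 2 - \frac{31}{3} = - \frac{25}{3} \approx -8.3333$)
$v = -137280$ ($v = - 6 \left(\left(-176\right) \left(-130\right)\right) = \left(-6\right) 22880 = -137280$)
$m v = \left(- \frac{25}{3}\right) \left(-137280\right) = 1144000$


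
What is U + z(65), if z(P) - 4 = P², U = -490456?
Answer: -486227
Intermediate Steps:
z(P) = 4 + P²
U + z(65) = -490456 + (4 + 65²) = -490456 + (4 + 4225) = -490456 + 4229 = -486227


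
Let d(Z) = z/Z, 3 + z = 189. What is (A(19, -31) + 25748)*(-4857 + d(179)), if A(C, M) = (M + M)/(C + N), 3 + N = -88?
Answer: -268576173701/2148 ≈ -1.2504e+8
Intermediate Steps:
N = -91 (N = -3 - 88 = -91)
z = 186 (z = -3 + 189 = 186)
d(Z) = 186/Z
A(C, M) = 2*M/(-91 + C) (A(C, M) = (M + M)/(C - 91) = (2*M)/(-91 + C) = 2*M/(-91 + C))
(A(19, -31) + 25748)*(-4857 + d(179)) = (2*(-31)/(-91 + 19) + 25748)*(-4857 + 186/179) = (2*(-31)/(-72) + 25748)*(-4857 + 186*(1/179)) = (2*(-31)*(-1/72) + 25748)*(-4857 + 186/179) = (31/36 + 25748)*(-869217/179) = (926959/36)*(-869217/179) = -268576173701/2148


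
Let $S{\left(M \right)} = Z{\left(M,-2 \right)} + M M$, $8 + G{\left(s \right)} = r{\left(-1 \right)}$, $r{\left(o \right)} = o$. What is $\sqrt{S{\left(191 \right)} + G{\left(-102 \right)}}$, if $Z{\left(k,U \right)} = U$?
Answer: $\sqrt{36470} \approx 190.97$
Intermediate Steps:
$G{\left(s \right)} = -9$ ($G{\left(s \right)} = -8 - 1 = -9$)
$S{\left(M \right)} = -2 + M^{2}$ ($S{\left(M \right)} = -2 + M M = -2 + M^{2}$)
$\sqrt{S{\left(191 \right)} + G{\left(-102 \right)}} = \sqrt{\left(-2 + 191^{2}\right) - 9} = \sqrt{\left(-2 + 36481\right) - 9} = \sqrt{36479 - 9} = \sqrt{36470}$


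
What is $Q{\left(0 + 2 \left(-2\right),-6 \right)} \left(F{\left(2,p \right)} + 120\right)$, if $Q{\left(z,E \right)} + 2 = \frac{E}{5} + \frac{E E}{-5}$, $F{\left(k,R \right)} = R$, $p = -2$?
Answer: $- \frac{6136}{5} \approx -1227.2$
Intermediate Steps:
$Q{\left(z,E \right)} = -2 - \frac{E^{2}}{5} + \frac{E}{5}$ ($Q{\left(z,E \right)} = -2 + \left(\frac{E}{5} + \frac{E E}{-5}\right) = -2 + \left(E \frac{1}{5} + E^{2} \left(- \frac{1}{5}\right)\right) = -2 - \left(- \frac{E}{5} + \frac{E^{2}}{5}\right) = -2 - \frac{E^{2}}{5} + \frac{E}{5}$)
$Q{\left(0 + 2 \left(-2\right),-6 \right)} \left(F{\left(2,p \right)} + 120\right) = \left(-2 - \frac{\left(-6\right)^{2}}{5} + \frac{1}{5} \left(-6\right)\right) \left(-2 + 120\right) = \left(-2 - \frac{36}{5} - \frac{6}{5}\right) 118 = \left(- \frac{52}{5}\right) 118 = - \frac{6136}{5}$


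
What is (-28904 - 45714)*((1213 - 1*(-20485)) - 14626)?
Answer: -527698496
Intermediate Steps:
(-28904 - 45714)*((1213 - 1*(-20485)) - 14626) = -74618*((1213 + 20485) - 14626) = -74618*(21698 - 14626) = -74618*7072 = -527698496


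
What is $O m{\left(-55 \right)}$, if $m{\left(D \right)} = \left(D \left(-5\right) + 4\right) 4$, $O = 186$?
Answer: $207576$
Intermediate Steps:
$m{\left(D \right)} = 16 - 20 D$ ($m{\left(D \right)} = \left(- 5 D + 4\right) 4 = \left(4 - 5 D\right) 4 = 16 - 20 D$)
$O m{\left(-55 \right)} = 186 \left(16 - -1100\right) = 186 \left(16 + 1100\right) = 186 \cdot 1116 = 207576$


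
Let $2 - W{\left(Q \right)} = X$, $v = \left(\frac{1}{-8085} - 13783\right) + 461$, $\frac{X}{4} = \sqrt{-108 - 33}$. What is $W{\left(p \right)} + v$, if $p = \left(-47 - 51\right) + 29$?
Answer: $- \frac{107692201}{8085} - 4 i \sqrt{141} \approx -13320.0 - 47.497 i$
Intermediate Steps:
$X = 4 i \sqrt{141}$ ($X = 4 \sqrt{-108 - 33} = 4 \sqrt{-141} = 4 i \sqrt{141} \approx 47.497 i$)
$p = -69$ ($p = -98 + 29 = -69$)
$v = - \frac{107708371}{8085}$ ($v = \left(- \frac{1}{8085} - 13783\right) + 461 = - \frac{111435556}{8085} + 461 = - \frac{107708371}{8085} \approx -13322.0$)
$W{\left(Q \right)} = 2 - 4 i \sqrt{141}$
$W{\left(p \right)} + v = \left(2 - 4 i \sqrt{141}\right) - \frac{107708371}{8085} = - \frac{107692201}{8085} - 4 i \sqrt{141}$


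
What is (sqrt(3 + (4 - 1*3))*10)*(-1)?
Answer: -20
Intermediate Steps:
(sqrt(3 + (4 - 1*3))*10)*(-1) = (sqrt(3 + (4 - 3))*10)*(-1) = (sqrt(3 + 1)*10)*(-1) = (sqrt(4)*10)*(-1) = (2*10)*(-1) = 20*(-1) = -20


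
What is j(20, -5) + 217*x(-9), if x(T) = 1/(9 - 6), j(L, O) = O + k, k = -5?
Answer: 187/3 ≈ 62.333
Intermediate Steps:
j(L, O) = -5 + O (j(L, O) = O - 5 = -5 + O)
x(T) = ⅓ (x(T) = 1/3 = ⅓)
j(20, -5) + 217*x(-9) = (-5 - 5) + 217*(⅓) = -10 + 217/3 = 187/3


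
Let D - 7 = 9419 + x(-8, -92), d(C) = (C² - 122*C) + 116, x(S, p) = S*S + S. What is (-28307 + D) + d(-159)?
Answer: 25970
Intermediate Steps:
x(S, p) = S + S² (x(S, p) = S² + S = S + S²)
d(C) = 116 + C² - 122*C
D = 9482 (D = 7 + (9419 - 8*(1 - 8)) = 7 + (9419 - 8*(-7)) = 7 + (9419 + 56) = 7 + 9475 = 9482)
(-28307 + D) + d(-159) = (-28307 + 9482) + (116 + (-159)² - 122*(-159)) = -18825 + (116 + 25281 + 19398) = -18825 + 44795 = 25970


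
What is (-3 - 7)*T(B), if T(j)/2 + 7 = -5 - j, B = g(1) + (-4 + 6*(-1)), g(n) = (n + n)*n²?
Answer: 80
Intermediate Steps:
g(n) = 2*n³ (g(n) = (2*n)*n² = 2*n³)
B = -8 (B = 2*1³ + (-4 + 6*(-1)) = 2*1 + (-4 - 6) = 2 - 10 = -8)
T(j) = -24 - 2*j (T(j) = -14 + 2*(-5 - j) = -14 + (-10 - 2*j) = -24 - 2*j)
(-3 - 7)*T(B) = (-3 - 7)*(-24 - 2*(-8)) = -10*(-24 + 16) = -10*(-8) = 80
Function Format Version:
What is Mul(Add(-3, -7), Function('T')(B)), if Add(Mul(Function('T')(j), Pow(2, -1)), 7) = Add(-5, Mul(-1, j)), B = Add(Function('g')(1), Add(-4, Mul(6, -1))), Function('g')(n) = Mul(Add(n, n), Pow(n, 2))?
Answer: 80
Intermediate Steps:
Function('g')(n) = Mul(2, Pow(n, 3)) (Function('g')(n) = Mul(Mul(2, n), Pow(n, 2)) = Mul(2, Pow(n, 3)))
B = -8 (B = Add(Mul(2, Pow(1, 3)), Add(-4, Mul(6, -1))) = Add(Mul(2, 1), Add(-4, -6)) = Add(2, -10) = -8)
Function('T')(j) = Add(-24, Mul(-2, j)) (Function('T')(j) = Add(-14, Mul(2, Add(-5, Mul(-1, j)))) = Add(-14, Add(-10, Mul(-2, j))) = Add(-24, Mul(-2, j)))
Mul(Add(-3, -7), Function('T')(B)) = Mul(Add(-3, -7), Add(-24, Mul(-2, -8))) = Mul(-10, Add(-24, 16)) = Mul(-10, -8) = 80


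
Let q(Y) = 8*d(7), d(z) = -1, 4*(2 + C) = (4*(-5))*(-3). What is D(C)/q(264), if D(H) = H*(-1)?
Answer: 13/8 ≈ 1.6250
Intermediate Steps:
C = 13 (C = -2 + ((4*(-5))*(-3))/4 = -2 + (-20*(-3))/4 = -2 + (¼)*60 = -2 + 15 = 13)
D(H) = -H
q(Y) = -8 (q(Y) = 8*(-1) = -8)
D(C)/q(264) = -1*13/(-8) = -13*(-⅛) = 13/8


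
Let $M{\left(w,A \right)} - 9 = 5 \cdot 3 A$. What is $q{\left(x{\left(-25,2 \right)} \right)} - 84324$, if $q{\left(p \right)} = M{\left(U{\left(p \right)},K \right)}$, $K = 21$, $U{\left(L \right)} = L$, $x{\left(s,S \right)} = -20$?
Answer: $-84000$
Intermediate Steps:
$M{\left(w,A \right)} = 9 + 15 A$ ($M{\left(w,A \right)} = 9 + 5 \cdot 3 A = 9 + 15 A$)
$q{\left(p \right)} = 324$ ($q{\left(p \right)} = 9 + 15 \cdot 21 = 9 + 315 = 324$)
$q{\left(x{\left(-25,2 \right)} \right)} - 84324 = 324 - 84324 = -84000$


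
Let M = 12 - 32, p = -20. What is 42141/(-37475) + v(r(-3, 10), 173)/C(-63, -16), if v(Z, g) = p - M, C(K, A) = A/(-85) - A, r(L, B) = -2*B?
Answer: -42141/37475 ≈ -1.1245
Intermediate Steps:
C(K, A) = -86*A/85 (C(K, A) = A*(-1/85) - A = -A/85 - A = -86*A/85)
M = -20
v(Z, g) = 0 (v(Z, g) = -20 - 1*(-20) = -20 + 20 = 0)
42141/(-37475) + v(r(-3, 10), 173)/C(-63, -16) = 42141/(-37475) + 0/((-86/85*(-16))) = 42141*(-1/37475) + 0/(1376/85) = -42141/37475 + 0*(85/1376) = -42141/37475 + 0 = -42141/37475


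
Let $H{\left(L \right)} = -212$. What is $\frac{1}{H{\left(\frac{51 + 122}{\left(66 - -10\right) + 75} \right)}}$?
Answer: $- \frac{1}{212} \approx -0.004717$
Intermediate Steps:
$\frac{1}{H{\left(\frac{51 + 122}{\left(66 - -10\right) + 75} \right)}} = \frac{1}{-212} = - \frac{1}{212}$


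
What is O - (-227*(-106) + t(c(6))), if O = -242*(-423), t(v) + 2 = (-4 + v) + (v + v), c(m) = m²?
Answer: 78202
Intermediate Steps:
t(v) = -6 + 3*v (t(v) = -2 + ((-4 + v) + (v + v)) = -2 + ((-4 + v) + 2*v) = -2 + (-4 + 3*v) = -6 + 3*v)
O = 102366
O - (-227*(-106) + t(c(6))) = 102366 - (-227*(-106) + (-6 + 3*6²)) = 102366 - (24062 + (-6 + 3*36)) = 102366 - (24062 + (-6 + 108)) = 102366 - (24062 + 102) = 102366 - 1*24164 = 102366 - 24164 = 78202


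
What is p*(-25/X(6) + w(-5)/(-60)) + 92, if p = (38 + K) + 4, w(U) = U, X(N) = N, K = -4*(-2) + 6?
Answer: -410/3 ≈ -136.67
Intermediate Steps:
K = 14 (K = 8 + 6 = 14)
p = 56 (p = (38 + 14) + 4 = 52 + 4 = 56)
p*(-25/X(6) + w(-5)/(-60)) + 92 = 56*(-25/6 - 5/(-60)) + 92 = 56*(-25*1/6 - 5*(-1/60)) + 92 = 56*(-25/6 + 1/12) + 92 = 56*(-49/12) + 92 = -686/3 + 92 = -410/3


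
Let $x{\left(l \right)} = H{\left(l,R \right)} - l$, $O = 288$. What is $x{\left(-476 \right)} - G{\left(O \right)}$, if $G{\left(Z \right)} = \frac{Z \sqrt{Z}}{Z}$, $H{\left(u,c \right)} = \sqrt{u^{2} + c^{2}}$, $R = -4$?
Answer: $476 - 12 \sqrt{2} + 4 \sqrt{14162} \approx 935.05$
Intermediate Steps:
$H{\left(u,c \right)} = \sqrt{c^{2} + u^{2}}$
$G{\left(Z \right)} = \sqrt{Z}$ ($G{\left(Z \right)} = \frac{Z^{\frac{3}{2}}}{Z} = \sqrt{Z}$)
$x{\left(l \right)} = \sqrt{16 + l^{2}} - l$ ($x{\left(l \right)} = \sqrt{\left(-4\right)^{2} + l^{2}} - l = \sqrt{16 + l^{2}} - l$)
$x{\left(-476 \right)} - G{\left(O \right)} = \left(\sqrt{16 + \left(-476\right)^{2}} - -476\right) - \sqrt{288} = \left(\sqrt{16 + 226576} + 476\right) - 12 \sqrt{2} = \left(\sqrt{226592} + 476\right) - 12 \sqrt{2} = \left(4 \sqrt{14162} + 476\right) - 12 \sqrt{2} = \left(476 + 4 \sqrt{14162}\right) - 12 \sqrt{2} = 476 - 12 \sqrt{2} + 4 \sqrt{14162}$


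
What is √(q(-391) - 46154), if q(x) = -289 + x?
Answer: I*√46834 ≈ 216.41*I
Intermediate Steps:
√(q(-391) - 46154) = √((-289 - 391) - 46154) = √(-680 - 46154) = √(-46834) = I*√46834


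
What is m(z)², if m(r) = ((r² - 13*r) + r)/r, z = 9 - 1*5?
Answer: 64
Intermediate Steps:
z = 4 (z = 9 - 5 = 4)
m(r) = (r² - 12*r)/r
m(z)² = (-12 + 4)² = (-8)² = 64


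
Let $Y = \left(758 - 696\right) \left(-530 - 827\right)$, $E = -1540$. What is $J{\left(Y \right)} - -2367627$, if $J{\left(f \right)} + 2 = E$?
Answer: $2366085$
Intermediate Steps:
$Y = -84134$ ($Y = 62 \left(-1357\right) = -84134$)
$J{\left(f \right)} = -1542$ ($J{\left(f \right)} = -2 - 1540 = -1542$)
$J{\left(Y \right)} - -2367627 = -1542 - -2367627 = -1542 + 2367627 = 2366085$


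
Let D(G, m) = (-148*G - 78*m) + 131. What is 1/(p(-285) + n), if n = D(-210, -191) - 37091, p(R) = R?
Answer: 1/8733 ≈ 0.00011451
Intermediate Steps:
D(G, m) = 131 - 148*G - 78*m
n = 9018 (n = (131 - 148*(-210) - 78*(-191)) - 37091 = (131 + 31080 + 14898) - 37091 = 46109 - 37091 = 9018)
1/(p(-285) + n) = 1/(-285 + 9018) = 1/8733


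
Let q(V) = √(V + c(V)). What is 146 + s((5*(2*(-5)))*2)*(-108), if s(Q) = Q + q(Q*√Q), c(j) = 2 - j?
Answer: 10946 - 108*√2 ≈ 10793.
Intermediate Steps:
q(V) = √2 (q(V) = √(V + (2 - V)) = √2)
s(Q) = Q + √2
146 + s((5*(2*(-5)))*2)*(-108) = 146 + ((5*(2*(-5)))*2 + √2)*(-108) = 146 + ((5*(-10))*2 + √2)*(-108) = 146 + (-50*2 + √2)*(-108) = 146 + (-100 + √2)*(-108) = 146 + (10800 - 108*√2) = 10946 - 108*√2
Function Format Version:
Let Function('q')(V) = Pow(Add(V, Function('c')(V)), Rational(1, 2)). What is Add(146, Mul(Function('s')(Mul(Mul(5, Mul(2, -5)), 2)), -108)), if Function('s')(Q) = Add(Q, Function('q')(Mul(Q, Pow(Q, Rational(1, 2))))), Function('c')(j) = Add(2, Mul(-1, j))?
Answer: Add(10946, Mul(-108, Pow(2, Rational(1, 2)))) ≈ 10793.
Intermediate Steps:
Function('q')(V) = Pow(2, Rational(1, 2)) (Function('q')(V) = Pow(Add(V, Add(2, Mul(-1, V))), Rational(1, 2)) = Pow(2, Rational(1, 2)))
Function('s')(Q) = Add(Q, Pow(2, Rational(1, 2)))
Add(146, Mul(Function('s')(Mul(Mul(5, Mul(2, -5)), 2)), -108)) = Add(146, Mul(Add(Mul(Mul(5, Mul(2, -5)), 2), Pow(2, Rational(1, 2))), -108)) = Add(146, Mul(Add(Mul(Mul(5, -10), 2), Pow(2, Rational(1, 2))), -108)) = Add(146, Mul(Add(Mul(-50, 2), Pow(2, Rational(1, 2))), -108)) = Add(146, Mul(Add(-100, Pow(2, Rational(1, 2))), -108)) = Add(146, Add(10800, Mul(-108, Pow(2, Rational(1, 2))))) = Add(10946, Mul(-108, Pow(2, Rational(1, 2))))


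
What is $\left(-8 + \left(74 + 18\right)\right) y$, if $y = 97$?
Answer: $8148$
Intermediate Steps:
$\left(-8 + \left(74 + 18\right)\right) y = \left(-8 + \left(74 + 18\right)\right) 97 = \left(-8 + 92\right) 97 = 84 \cdot 97 = 8148$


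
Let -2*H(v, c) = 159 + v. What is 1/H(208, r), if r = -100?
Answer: -2/367 ≈ -0.0054496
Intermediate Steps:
H(v, c) = -159/2 - v/2 (H(v, c) = -(159 + v)/2 = -159/2 - v/2)
1/H(208, r) = 1/(-159/2 - ½*208) = 1/(-159/2 - 104) = 1/(-367/2) = -2/367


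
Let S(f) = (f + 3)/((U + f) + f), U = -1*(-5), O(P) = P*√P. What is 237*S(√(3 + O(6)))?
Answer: 237*(3 + √(3 + 6*√6))/(5 + 2*√(3 + 6*√6)) ≈ 127.33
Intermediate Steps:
O(P) = P^(3/2)
U = 5
S(f) = (3 + f)/(5 + 2*f) (S(f) = (f + 3)/((5 + f) + f) = (3 + f)/(5 + 2*f))
237*S(√(3 + O(6))) = 237*((3 + √(3 + 6^(3/2)))/(5 + 2*√(3 + 6^(3/2)))) = 237*((3 + √(3 + 6*√6))/(5 + 2*√(3 + 6*√6))) = 237*(3 + √(3 + 6*√6))/(5 + 2*√(3 + 6*√6))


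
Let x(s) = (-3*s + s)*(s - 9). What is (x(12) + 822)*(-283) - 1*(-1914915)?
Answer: 1702665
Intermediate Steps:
x(s) = -2*s*(-9 + s) (x(s) = (-2*s)*(-9 + s) = -2*s*(-9 + s))
(x(12) + 822)*(-283) - 1*(-1914915) = (2*12*(9 - 1*12) + 822)*(-283) - 1*(-1914915) = (2*12*(9 - 12) + 822)*(-283) + 1914915 = (2*12*(-3) + 822)*(-283) + 1914915 = (-72 + 822)*(-283) + 1914915 = 750*(-283) + 1914915 = -212250 + 1914915 = 1702665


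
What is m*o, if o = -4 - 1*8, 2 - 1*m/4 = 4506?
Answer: 216192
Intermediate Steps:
m = -18016 (m = 8 - 4*4506 = 8 - 18024 = -18016)
o = -12 (o = -4 - 8 = -12)
m*o = -18016*(-12) = 216192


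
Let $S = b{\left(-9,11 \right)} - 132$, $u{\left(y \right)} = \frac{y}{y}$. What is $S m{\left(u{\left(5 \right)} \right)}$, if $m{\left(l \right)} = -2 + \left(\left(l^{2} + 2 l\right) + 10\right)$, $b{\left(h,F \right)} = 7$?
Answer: $-1375$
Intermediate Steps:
$u{\left(y \right)} = 1$
$S = -125$ ($S = 7 - 132 = -125$)
$m{\left(l \right)} = 8 + l^{2} + 2 l$ ($m{\left(l \right)} = -2 + \left(10 + l^{2} + 2 l\right) = 8 + l^{2} + 2 l$)
$S m{\left(u{\left(5 \right)} \right)} = - 125 \left(8 + 1^{2} + 2 \cdot 1\right) = - 125 \left(8 + 1 + 2\right) = \left(-125\right) 11 = -1375$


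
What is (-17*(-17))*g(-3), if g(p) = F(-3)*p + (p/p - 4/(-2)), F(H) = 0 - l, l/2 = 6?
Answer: 11271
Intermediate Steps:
l = 12 (l = 2*6 = 12)
F(H) = -12 (F(H) = 0 - 1*12 = 0 - 12 = -12)
g(p) = 3 - 12*p (g(p) = -12*p + (p/p - 4/(-2)) = -12*p + (1 - 4*(-1/2)) = -12*p + (1 + 2) = -12*p + 3 = 3 - 12*p)
(-17*(-17))*g(-3) = (-17*(-17))*(3 - 12*(-3)) = 289*(3 + 36) = 289*39 = 11271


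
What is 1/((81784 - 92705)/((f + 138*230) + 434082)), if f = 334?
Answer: -466156/10921 ≈ -42.684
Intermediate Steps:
1/((81784 - 92705)/((f + 138*230) + 434082)) = 1/((81784 - 92705)/((334 + 138*230) + 434082)) = 1/(-10921/((334 + 31740) + 434082)) = 1/(-10921/(32074 + 434082)) = 1/(-10921/466156) = -466156/10921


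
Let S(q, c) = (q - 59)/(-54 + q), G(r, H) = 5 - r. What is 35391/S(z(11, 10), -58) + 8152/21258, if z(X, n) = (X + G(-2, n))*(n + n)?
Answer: 115109534210/3199329 ≈ 35979.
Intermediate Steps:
z(X, n) = 2*n*(7 + X) (z(X, n) = (X + (5 - 1*(-2)))*(n + n) = (X + (5 + 2))*(2*n) = (X + 7)*(2*n) = (7 + X)*(2*n) = 2*n*(7 + X))
S(q, c) = (-59 + q)/(-54 + q)
35391/S(z(11, 10), -58) + 8152/21258 = 35391/(((-59 + 2*10*(7 + 11))/(-54 + 2*10*(7 + 11)))) + 8152/21258 = 35391/(((-59 + 2*10*18)/(-54 + 2*10*18))) + 8152*(1/21258) = 35391/(((-59 + 360)/(-54 + 360))) + 4076/10629 = 35391/((301/306)) + 4076/10629 = 35391/(((1/306)*301)) + 4076/10629 = 35391/(301/306) + 4076/10629 = 35391*(306/301) + 4076/10629 = 10829646/301 + 4076/10629 = 115109534210/3199329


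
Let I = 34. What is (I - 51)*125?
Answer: -2125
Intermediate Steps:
(I - 51)*125 = (34 - 51)*125 = -17*125 = -2125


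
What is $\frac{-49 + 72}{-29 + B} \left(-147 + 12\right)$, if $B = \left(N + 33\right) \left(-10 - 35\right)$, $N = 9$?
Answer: $\frac{3105}{1919} \approx 1.618$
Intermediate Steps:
$B = -1890$ ($B = \left(9 + 33\right) \left(-10 - 35\right) = 42 \left(-45\right) = -1890$)
$\frac{-49 + 72}{-29 + B} \left(-147 + 12\right) = \frac{-49 + 72}{-29 - 1890} \left(-147 + 12\right) = \frac{23}{-1919} \left(-135\right) = 23 \left(- \frac{1}{1919}\right) \left(-135\right) = \left(- \frac{23}{1919}\right) \left(-135\right) = \frac{3105}{1919}$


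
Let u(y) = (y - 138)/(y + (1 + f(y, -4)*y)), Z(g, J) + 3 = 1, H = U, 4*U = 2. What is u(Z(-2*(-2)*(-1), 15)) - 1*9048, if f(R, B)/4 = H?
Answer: -9020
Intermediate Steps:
U = 1/2 (U = (1/4)*2 = 1/2 ≈ 0.50000)
H = 1/2 ≈ 0.50000
f(R, B) = 2 (f(R, B) = 4*(1/2) = 2)
Z(g, J) = -2 (Z(g, J) = -3 + 1 = -2)
u(y) = (-138 + y)/(1 + 3*y) (u(y) = (y - 138)/(y + (1 + 2*y)) = (-138 + y)/(1 + 3*y))
u(Z(-2*(-2)*(-1), 15)) - 1*9048 = (-138 - 2)/(1 + 3*(-2)) - 1*9048 = -140/(1 - 6) - 9048 = -140/(-5) - 9048 = -1/5*(-140) - 9048 = 28 - 9048 = -9020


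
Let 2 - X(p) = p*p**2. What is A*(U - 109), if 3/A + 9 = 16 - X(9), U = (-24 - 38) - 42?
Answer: -639/734 ≈ -0.87057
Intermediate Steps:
X(p) = 2 - p**3 (X(p) = 2 - p*p**2 = 2 - p**3)
U = -104 (U = -62 - 42 = -104)
A = 3/734 (A = 3/(-9 + (16 - (2 - 1*9**3))) = 3/(-9 + (16 - (2 - 1*729))) = 3/(-9 + (16 - (2 - 729))) = 3/(-9 + (16 - 1*(-727))) = 3/(-9 + (16 + 727)) = 3/(-9 + 743) = 3/734 ≈ 0.0040872)
A*(U - 109) = 3*(-104 - 109)/734 = (3/734)*(-213) = -639/734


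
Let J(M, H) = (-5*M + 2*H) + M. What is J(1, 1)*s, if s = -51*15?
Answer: 1530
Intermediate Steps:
J(M, H) = -4*M + 2*H
s = -765
J(1, 1)*s = (-4*1 + 2*1)*(-765) = (-4 + 2)*(-765) = -2*(-765) = 1530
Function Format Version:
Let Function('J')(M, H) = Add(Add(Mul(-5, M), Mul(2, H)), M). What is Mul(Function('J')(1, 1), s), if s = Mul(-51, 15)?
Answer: 1530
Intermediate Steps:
Function('J')(M, H) = Add(Mul(-4, M), Mul(2, H))
s = -765
Mul(Function('J')(1, 1), s) = Mul(Add(Mul(-4, 1), Mul(2, 1)), -765) = Mul(Add(-4, 2), -765) = Mul(-2, -765) = 1530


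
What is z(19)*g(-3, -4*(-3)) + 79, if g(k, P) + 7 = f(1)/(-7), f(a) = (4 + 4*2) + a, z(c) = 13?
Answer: -253/7 ≈ -36.143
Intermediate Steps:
f(a) = 12 + a (f(a) = (4 + 8) + a = 12 + a)
g(k, P) = -62/7 (g(k, P) = -7 + (12 + 1)/(-7) = -7 + 13*(-1/7) = -7 - 13/7 = -62/7)
z(19)*g(-3, -4*(-3)) + 79 = 13*(-62/7) + 79 = -806/7 + 79 = -253/7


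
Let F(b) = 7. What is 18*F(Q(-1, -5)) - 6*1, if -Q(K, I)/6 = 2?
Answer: 120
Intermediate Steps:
Q(K, I) = -12 (Q(K, I) = -6*2 = -12)
18*F(Q(-1, -5)) - 6*1 = 18*7 - 6*1 = 126 - 6 = 120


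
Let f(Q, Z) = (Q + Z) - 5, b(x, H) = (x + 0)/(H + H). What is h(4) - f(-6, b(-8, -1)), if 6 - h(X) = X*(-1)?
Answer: 17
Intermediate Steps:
h(X) = 6 + X (h(X) = 6 - X*(-1) = 6 - (-1)*X = 6 + X)
b(x, H) = x/(2*H) (b(x, H) = x/((2*H)) = x*(1/(2*H)) = x/(2*H))
f(Q, Z) = -5 + Q + Z
h(4) - f(-6, b(-8, -1)) = (6 + 4) - (-5 - 6 + (1/2)*(-8)/(-1)) = 10 - (-5 - 6 + (1/2)*(-8)*(-1)) = 10 - (-5 - 6 + 4) = 10 - 1*(-7) = 10 + 7 = 17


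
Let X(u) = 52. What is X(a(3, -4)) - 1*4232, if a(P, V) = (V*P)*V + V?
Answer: -4180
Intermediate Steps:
a(P, V) = V + P*V² (a(P, V) = (P*V)*V + V = P*V² + V = V + P*V²)
X(a(3, -4)) - 1*4232 = 52 - 1*4232 = 52 - 4232 = -4180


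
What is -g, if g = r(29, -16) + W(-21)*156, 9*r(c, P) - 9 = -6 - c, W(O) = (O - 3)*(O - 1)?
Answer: -741286/9 ≈ -82365.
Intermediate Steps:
W(O) = (-1 + O)*(-3 + O) (W(O) = (-3 + O)*(-1 + O) = (-1 + O)*(-3 + O))
r(c, P) = ⅓ - c/9 (r(c, P) = 1 + (-6 - c)/9 = 1 + (-⅔ - c/9) = ⅓ - c/9)
g = 741286/9 (g = (⅓ - ⅑*29) + (3 + (-21)² - 4*(-21))*156 = (⅓ - 29/9) + (3 + 441 + 84)*156 = -26/9 + 528*156 = -26/9 + 82368 = 741286/9 ≈ 82365.)
-g = -1*741286/9 = -741286/9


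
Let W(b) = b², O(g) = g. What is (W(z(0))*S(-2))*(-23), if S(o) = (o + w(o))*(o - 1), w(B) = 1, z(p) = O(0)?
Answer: 0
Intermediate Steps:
z(p) = 0
S(o) = (1 + o)*(-1 + o) (S(o) = (o + 1)*(o - 1) = (1 + o)*(-1 + o))
(W(z(0))*S(-2))*(-23) = (0²*(-1 + (-2)²))*(-23) = (0*(-1 + 4))*(-23) = (0*3)*(-23) = 0*(-23) = 0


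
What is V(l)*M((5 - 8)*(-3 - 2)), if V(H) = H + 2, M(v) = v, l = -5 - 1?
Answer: -60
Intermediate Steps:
l = -6
V(H) = 2 + H
V(l)*M((5 - 8)*(-3 - 2)) = (2 - 6)*((5 - 8)*(-3 - 2)) = -(-12)*(-5) = -4*15 = -60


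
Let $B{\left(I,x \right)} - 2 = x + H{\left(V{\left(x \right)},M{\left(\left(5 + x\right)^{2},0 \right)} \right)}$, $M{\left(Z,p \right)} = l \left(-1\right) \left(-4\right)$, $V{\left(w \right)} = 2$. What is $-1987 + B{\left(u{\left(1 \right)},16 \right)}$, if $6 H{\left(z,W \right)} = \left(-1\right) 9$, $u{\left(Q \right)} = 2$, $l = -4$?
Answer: $- \frac{3941}{2} \approx -1970.5$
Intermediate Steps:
$M{\left(Z,p \right)} = -16$ ($M{\left(Z,p \right)} = \left(-4\right) \left(-1\right) \left(-4\right) = 4 \left(-4\right) = -16$)
$H{\left(z,W \right)} = - \frac{3}{2}$ ($H{\left(z,W \right)} = \frac{\left(-1\right) 9}{6} = \frac{1}{6} \left(-9\right) = - \frac{3}{2}$)
$B{\left(I,x \right)} = \frac{1}{2} + x$ ($B{\left(I,x \right)} = 2 + \left(x - \frac{3}{2}\right) = 2 + \left(- \frac{3}{2} + x\right) = \frac{1}{2} + x$)
$-1987 + B{\left(u{\left(1 \right)},16 \right)} = -1987 + \left(\frac{1}{2} + 16\right) = -1987 + \frac{33}{2} = - \frac{3941}{2}$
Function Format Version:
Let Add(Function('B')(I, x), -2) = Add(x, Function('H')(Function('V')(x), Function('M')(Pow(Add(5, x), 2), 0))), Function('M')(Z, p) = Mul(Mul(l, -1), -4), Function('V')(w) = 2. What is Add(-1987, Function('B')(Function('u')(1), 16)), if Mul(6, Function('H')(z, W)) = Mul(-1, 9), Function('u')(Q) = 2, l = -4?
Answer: Rational(-3941, 2) ≈ -1970.5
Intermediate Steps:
Function('M')(Z, p) = -16 (Function('M')(Z, p) = Mul(Mul(-4, -1), -4) = Mul(4, -4) = -16)
Function('H')(z, W) = Rational(-3, 2) (Function('H')(z, W) = Mul(Rational(1, 6), Mul(-1, 9)) = Mul(Rational(1, 6), -9) = Rational(-3, 2))
Function('B')(I, x) = Add(Rational(1, 2), x) (Function('B')(I, x) = Add(2, Add(x, Rational(-3, 2))) = Add(2, Add(Rational(-3, 2), x)) = Add(Rational(1, 2), x))
Add(-1987, Function('B')(Function('u')(1), 16)) = Add(-1987, Add(Rational(1, 2), 16)) = Add(-1987, Rational(33, 2)) = Rational(-3941, 2)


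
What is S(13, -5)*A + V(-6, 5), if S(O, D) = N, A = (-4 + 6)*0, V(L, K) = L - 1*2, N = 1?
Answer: -8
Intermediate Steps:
V(L, K) = -2 + L (V(L, K) = L - 2 = -2 + L)
A = 0 (A = 2*0 = 0)
S(O, D) = 1
S(13, -5)*A + V(-6, 5) = 1*0 + (-2 - 6) = 0 - 8 = -8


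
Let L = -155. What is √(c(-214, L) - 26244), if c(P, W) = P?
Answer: I*√26458 ≈ 162.66*I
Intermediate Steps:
√(c(-214, L) - 26244) = √(-214 - 26244) = √(-26458) = I*√26458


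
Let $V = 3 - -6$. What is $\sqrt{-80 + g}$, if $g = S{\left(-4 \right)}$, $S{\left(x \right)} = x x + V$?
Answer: $i \sqrt{55} \approx 7.4162 i$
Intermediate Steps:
$V = 9$ ($V = 3 + 6 = 9$)
$S{\left(x \right)} = 9 + x^{2}$ ($S{\left(x \right)} = x x + 9 = x^{2} + 9 = 9 + x^{2}$)
$g = 25$ ($g = 9 + \left(-4\right)^{2} = 9 + 16 = 25$)
$\sqrt{-80 + g} = \sqrt{-80 + 25} = \sqrt{-55} = i \sqrt{55}$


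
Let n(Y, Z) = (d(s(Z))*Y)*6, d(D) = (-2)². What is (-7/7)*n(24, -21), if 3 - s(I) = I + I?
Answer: -576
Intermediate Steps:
s(I) = 3 - 2*I (s(I) = 3 - (I + I) = 3 - 2*I)
d(D) = 4
n(Y, Z) = 24*Y (n(Y, Z) = (4*Y)*6 = 24*Y)
(-7/7)*n(24, -21) = (-7/7)*(24*24) = -7*⅐*576 = -1*576 = -576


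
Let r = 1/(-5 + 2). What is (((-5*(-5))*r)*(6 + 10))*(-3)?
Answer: 400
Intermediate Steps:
r = -⅓ (r = 1/(-3) = -⅓ ≈ -0.33333)
(((-5*(-5))*r)*(6 + 10))*(-3) = ((-5*(-5)*(-⅓))*(6 + 10))*(-3) = ((25*(-⅓))*16)*(-3) = -25/3*16*(-3) = -400/3*(-3) = 400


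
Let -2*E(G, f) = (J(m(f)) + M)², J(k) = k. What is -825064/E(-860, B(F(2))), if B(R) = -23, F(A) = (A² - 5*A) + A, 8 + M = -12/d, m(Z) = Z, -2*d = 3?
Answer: 1650128/529 ≈ 3119.3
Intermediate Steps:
d = -3/2 (d = -½*3 = -3/2 ≈ -1.5000)
M = 0 (M = -8 - 12/(-3/2) = -8 - 12*(-⅔) = -8 + 8 = 0)
F(A) = A² - 4*A
E(G, f) = -f²/2 (E(G, f) = -(f + 0)²/2 = -f²/2)
-825064/E(-860, B(F(2))) = -825064/((-½*(-23)²)) = -825064/((-½*529)) = -825064/(-529/2) = -825064*(-2/529) = 1650128/529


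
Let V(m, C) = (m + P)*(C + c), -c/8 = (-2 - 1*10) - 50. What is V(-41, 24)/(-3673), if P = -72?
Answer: 58760/3673 ≈ 15.998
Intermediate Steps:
c = 496 (c = -8*((-2 - 1*10) - 50) = -8*((-2 - 10) - 50) = -8*(-12 - 50) = -8*(-62) = 496)
V(m, C) = (-72 + m)*(496 + C) (V(m, C) = (m - 72)*(C + 496) = (-72 + m)*(496 + C))
V(-41, 24)/(-3673) = (-35712 - 72*24 + 496*(-41) + 24*(-41))/(-3673) = (-35712 - 1728 - 20336 - 984)*(-1/3673) = -58760*(-1/3673) = 58760/3673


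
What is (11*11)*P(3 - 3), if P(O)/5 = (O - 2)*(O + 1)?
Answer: -1210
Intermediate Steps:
P(O) = 5*(1 + O)*(-2 + O) (P(O) = 5*((O - 2)*(O + 1)) = 5*((-2 + O)*(1 + O)) = 5*((1 + O)*(-2 + O)) = 5*(1 + O)*(-2 + O))
(11*11)*P(3 - 3) = (11*11)*(-10 - 5*(3 - 3) + 5*(3 - 3)**2) = 121*(-10 - 5*0 + 5*0**2) = 121*(-10 + 0 + 5*0) = 121*(-10 + 0 + 0) = 121*(-10) = -1210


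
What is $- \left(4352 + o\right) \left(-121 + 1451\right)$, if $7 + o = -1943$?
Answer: $-3194660$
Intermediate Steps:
$o = -1950$ ($o = -7 - 1943 = -1950$)
$- \left(4352 + o\right) \left(-121 + 1451\right) = - \left(4352 - 1950\right) \left(-121 + 1451\right) = - 2402 \cdot 1330 = \left(-1\right) 3194660 = -3194660$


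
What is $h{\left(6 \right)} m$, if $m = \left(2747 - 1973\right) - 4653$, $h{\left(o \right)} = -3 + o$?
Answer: $-11637$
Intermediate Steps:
$m = -3879$ ($m = 774 - 4653 = -3879$)
$h{\left(6 \right)} m = \left(-3 + 6\right) \left(-3879\right) = 3 \left(-3879\right) = -11637$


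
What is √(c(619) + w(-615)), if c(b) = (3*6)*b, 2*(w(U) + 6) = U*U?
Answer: √800994/2 ≈ 447.49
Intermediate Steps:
w(U) = -6 + U²/2 (w(U) = -6 + (U*U)/2 = -6 + U²/2)
c(b) = 18*b
√(c(619) + w(-615)) = √(18*619 + (-6 + (½)*(-615)²)) = √(11142 + (-6 + (½)*378225)) = √(11142 + (-6 + 378225/2)) = √(11142 + 378213/2) = √(400497/2) = √800994/2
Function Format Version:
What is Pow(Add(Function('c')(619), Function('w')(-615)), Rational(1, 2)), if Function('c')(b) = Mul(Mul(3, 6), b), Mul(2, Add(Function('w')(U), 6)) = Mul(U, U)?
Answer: Mul(Rational(1, 2), Pow(800994, Rational(1, 2))) ≈ 447.49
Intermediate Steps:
Function('w')(U) = Add(-6, Mul(Rational(1, 2), Pow(U, 2))) (Function('w')(U) = Add(-6, Mul(Rational(1, 2), Mul(U, U))) = Add(-6, Mul(Rational(1, 2), Pow(U, 2))))
Function('c')(b) = Mul(18, b)
Pow(Add(Function('c')(619), Function('w')(-615)), Rational(1, 2)) = Pow(Add(Mul(18, 619), Add(-6, Mul(Rational(1, 2), Pow(-615, 2)))), Rational(1, 2)) = Pow(Add(11142, Add(-6, Mul(Rational(1, 2), 378225))), Rational(1, 2)) = Pow(Add(11142, Add(-6, Rational(378225, 2))), Rational(1, 2)) = Pow(Add(11142, Rational(378213, 2)), Rational(1, 2)) = Pow(Rational(400497, 2), Rational(1, 2)) = Mul(Rational(1, 2), Pow(800994, Rational(1, 2)))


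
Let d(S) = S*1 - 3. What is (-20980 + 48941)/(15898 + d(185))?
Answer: 27961/16080 ≈ 1.7389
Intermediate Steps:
d(S) = -3 + S (d(S) = S - 3 = -3 + S)
(-20980 + 48941)/(15898 + d(185)) = (-20980 + 48941)/(15898 + (-3 + 185)) = 27961/(15898 + 182) = 27961/16080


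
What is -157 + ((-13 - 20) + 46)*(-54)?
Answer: -859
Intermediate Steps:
-157 + ((-13 - 20) + 46)*(-54) = -157 + (-33 + 46)*(-54) = -157 + 13*(-54) = -157 - 702 = -859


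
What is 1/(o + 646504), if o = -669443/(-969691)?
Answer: 969691/626909779707 ≈ 1.5468e-6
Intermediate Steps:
o = 669443/969691 (o = -669443*(-1/969691) = 669443/969691 ≈ 0.69037)
1/(o + 646504) = 1/(669443/969691 + 646504) = 1/(626909779707/969691) = 969691/626909779707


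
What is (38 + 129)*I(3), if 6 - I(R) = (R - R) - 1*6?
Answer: 2004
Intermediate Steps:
I(R) = 12 (I(R) = 6 - ((R - R) - 1*6) = 6 - (0 - 6) = 6 - 1*(-6) = 6 + 6 = 12)
(38 + 129)*I(3) = (38 + 129)*12 = 167*12 = 2004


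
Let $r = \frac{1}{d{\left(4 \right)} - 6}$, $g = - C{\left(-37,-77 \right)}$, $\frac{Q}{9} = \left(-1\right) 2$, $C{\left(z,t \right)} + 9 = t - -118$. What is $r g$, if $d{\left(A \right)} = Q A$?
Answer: $\frac{16}{39} \approx 0.41026$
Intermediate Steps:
$C{\left(z,t \right)} = 109 + t$ ($C{\left(z,t \right)} = -9 + \left(t - -118\right) = -9 + \left(t + 118\right) = -9 + \left(118 + t\right) = 109 + t$)
$Q = -18$ ($Q = 9 \left(\left(-1\right) 2\right) = 9 \left(-2\right) = -18$)
$g = -32$ ($g = - (109 - 77) = \left(-1\right) 32 = -32$)
$d{\left(A \right)} = - 18 A$
$r = - \frac{1}{78}$ ($r = \frac{1}{\left(-18\right) 4 - 6} = \frac{1}{-72 - 6} = \frac{1}{-78} = - \frac{1}{78} \approx -0.012821$)
$r g = \left(- \frac{1}{78}\right) \left(-32\right) = \frac{16}{39}$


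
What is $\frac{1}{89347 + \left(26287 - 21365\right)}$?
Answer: $\frac{1}{94269} \approx 1.0608 \cdot 10^{-5}$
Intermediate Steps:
$\frac{1}{89347 + \left(26287 - 21365\right)} = \frac{1}{89347 + 4922} = \frac{1}{94269}$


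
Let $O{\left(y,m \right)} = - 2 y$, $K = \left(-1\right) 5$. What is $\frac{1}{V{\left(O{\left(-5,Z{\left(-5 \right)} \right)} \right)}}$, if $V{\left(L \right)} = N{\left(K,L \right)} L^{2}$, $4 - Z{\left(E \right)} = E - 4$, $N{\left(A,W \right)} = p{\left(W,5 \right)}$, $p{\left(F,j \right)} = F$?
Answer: $\frac{1}{1000} \approx 0.001$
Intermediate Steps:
$K = -5$
$N{\left(A,W \right)} = W$
$Z{\left(E \right)} = 8 - E$ ($Z{\left(E \right)} = 4 - \left(E - 4\right) = 4 - \left(-4 + E\right) = 8 - E$)
$V{\left(L \right)} = L^{3}$ ($V{\left(L \right)} = L L^{2} = L^{3}$)
$\frac{1}{V{\left(O{\left(-5,Z{\left(-5 \right)} \right)} \right)}} = \frac{1}{\left(\left(-2\right) \left(-5\right)\right)^{3}} = \frac{1}{10^{3}} = \frac{1}{1000}$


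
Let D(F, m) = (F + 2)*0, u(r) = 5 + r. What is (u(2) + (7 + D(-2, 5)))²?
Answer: 196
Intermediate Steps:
D(F, m) = 0 (D(F, m) = (2 + F)*0 = 0)
(u(2) + (7 + D(-2, 5)))² = ((5 + 2) + (7 + 0))² = (7 + 7)² = 14² = 196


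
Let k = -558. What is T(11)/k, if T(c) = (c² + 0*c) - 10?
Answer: -37/186 ≈ -0.19892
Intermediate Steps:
T(c) = -10 + c² (T(c) = (c² + 0) - 10 = c² - 10 = -10 + c²)
T(11)/k = (-10 + 11²)/(-558) = -(-10 + 121)/558 = -1/558*111 = -37/186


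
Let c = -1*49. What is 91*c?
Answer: -4459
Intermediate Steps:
c = -49
91*c = 91*(-49) = -4459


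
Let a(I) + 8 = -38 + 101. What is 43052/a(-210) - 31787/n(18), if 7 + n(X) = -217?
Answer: 1627419/1760 ≈ 924.67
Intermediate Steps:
a(I) = 55 (a(I) = -8 + (-38 + 101) = -8 + 63 = 55)
n(X) = -224 (n(X) = -7 - 217 = -224)
43052/a(-210) - 31787/n(18) = 43052/55 - 31787/(-224) = 43052*(1/55) - 31787*(-1/224) = 43052/55 + 4541/32 = 1627419/1760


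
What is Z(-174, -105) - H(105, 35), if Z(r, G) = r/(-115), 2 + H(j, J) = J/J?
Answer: 289/115 ≈ 2.5130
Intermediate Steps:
H(j, J) = -1 (H(j, J) = -2 + J/J = -2 + 1 = -1)
Z(r, G) = -r/115 (Z(r, G) = r*(-1/115) = -r/115)
Z(-174, -105) - H(105, 35) = -1/115*(-174) - 1*(-1) = 174/115 + 1 = 289/115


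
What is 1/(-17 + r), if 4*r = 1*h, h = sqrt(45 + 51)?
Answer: -17/283 - sqrt(6)/283 ≈ -0.068726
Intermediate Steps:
h = 4*sqrt(6) (h = sqrt(96) = 4*sqrt(6) ≈ 9.7980)
r = sqrt(6) (r = (1*(4*sqrt(6)))/4 = (4*sqrt(6))/4 = sqrt(6) ≈ 2.4495)
1/(-17 + r) = 1/(-17 + sqrt(6))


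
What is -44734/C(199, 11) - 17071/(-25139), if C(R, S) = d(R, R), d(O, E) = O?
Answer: -1121170897/5002661 ≈ -224.11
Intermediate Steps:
C(R, S) = R
-44734/C(199, 11) - 17071/(-25139) = -44734/199 - 17071/(-25139) = -44734*1/199 - 17071*(-1/25139) = -44734/199 + 17071/25139 = -1121170897/5002661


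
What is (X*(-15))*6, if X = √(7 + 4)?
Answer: -90*√11 ≈ -298.50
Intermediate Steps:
X = √11 ≈ 3.3166
(X*(-15))*6 = (√11*(-15))*6 = -15*√11*6 = -90*√11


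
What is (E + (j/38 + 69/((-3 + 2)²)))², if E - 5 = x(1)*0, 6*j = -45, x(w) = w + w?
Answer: 31460881/5776 ≈ 5446.8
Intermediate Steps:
x(w) = 2*w
j = -15/2 (j = (⅙)*(-45) = -15/2 ≈ -7.5000)
E = 5 (E = 5 + (2*1)*0 = 5 + 2*0 = 5 + 0 = 5)
(E + (j/38 + 69/((-3 + 2)²)))² = (5 + (-15/2/38 + 69/((-3 + 2)²)))² = (5 + (-15/2*1/38 + 69/((-1)²)))² = (5 + (-15/76 + 69/1))² = (5 + (-15/76 + 69*1))² = (5 + (-15/76 + 69))² = (5 + 5229/76)² = (5609/76)² = 31460881/5776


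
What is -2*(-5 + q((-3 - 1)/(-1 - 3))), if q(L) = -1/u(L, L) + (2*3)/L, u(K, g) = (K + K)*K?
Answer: -1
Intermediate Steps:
u(K, g) = 2*K² (u(K, g) = (2*K)*K = 2*K²)
q(L) = 6/L - 1/(2*L²) (q(L) = -1/(2*L²) + (2*3)/L = -1/(2*L²) + 6/L = 6/L - 1/(2*L²))
-2*(-5 + q((-3 - 1)/(-1 - 3))) = -2*(-5 + (-1 + 12*((-3 - 1)/(-1 - 3)))/(2*((-3 - 1)/(-1 - 3))²)) = -2*(-5 + (-1 + 12*(-4/(-4)))/(2*(-4/(-4))²)) = -2*(-5 + (-1 + 12*(-4*(-¼)))/(2*(-4*(-¼))²)) = -2*(-5 + (½)*(-1 + 12*1)/1²) = -2*(-5 + (½)*1*(-1 + 12)) = -2*(-5 + (½)*1*11) = -2*(-5 + 11/2) = -2*½ = -1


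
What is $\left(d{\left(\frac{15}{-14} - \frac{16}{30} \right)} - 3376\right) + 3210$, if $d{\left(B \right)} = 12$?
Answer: $-154$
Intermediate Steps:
$\left(d{\left(\frac{15}{-14} - \frac{16}{30} \right)} - 3376\right) + 3210 = \left(12 - 3376\right) + 3210 = -3364 + 3210 = -154$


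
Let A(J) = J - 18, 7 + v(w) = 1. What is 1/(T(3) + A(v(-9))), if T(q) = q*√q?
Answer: -8/183 - √3/183 ≈ -0.053181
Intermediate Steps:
v(w) = -6 (v(w) = -7 + 1 = -6)
T(q) = q^(3/2)
A(J) = -18 + J
1/(T(3) + A(v(-9))) = 1/(3^(3/2) + (-18 - 6)) = 1/(3*√3 - 24) = 1/(-24 + 3*√3)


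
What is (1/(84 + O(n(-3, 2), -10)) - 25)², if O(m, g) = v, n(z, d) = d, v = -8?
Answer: 3606201/5776 ≈ 624.34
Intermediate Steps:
O(m, g) = -8
(1/(84 + O(n(-3, 2), -10)) - 25)² = (1/(84 - 8) - 25)² = (1/76 - 25)² = (-1899/76)² = 3606201/5776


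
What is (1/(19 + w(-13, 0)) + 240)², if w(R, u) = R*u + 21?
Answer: 92179201/1600 ≈ 57612.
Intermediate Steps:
w(R, u) = 21 + R*u
(1/(19 + w(-13, 0)) + 240)² = (1/(19 + (21 - 13*0)) + 240)² = (1/(19 + (21 + 0)) + 240)² = (1/(19 + 21) + 240)² = (1/40 + 240)² = (9601/40)² = 92179201/1600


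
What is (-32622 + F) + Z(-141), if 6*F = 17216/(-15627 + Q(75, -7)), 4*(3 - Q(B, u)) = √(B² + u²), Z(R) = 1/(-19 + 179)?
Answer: -10193110784099669/312459547360 + 17216*√5674/5858616513 ≈ -32622.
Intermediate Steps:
Z(R) = 1/160
Q(B, u) = 3 - √(B² + u²)/4
F = 8608/(3*(-15624 - √5674/4)) (F = (17216/(-15627 + (3 - √(75² + (-7)²)/4)))/6 = (17216/(-15627 + (3 - √(5625 + 49)/4)))/6 = (17216/(-15627 + (3 - √5674/4)))/6 = (17216/(-15624 - √5674/4))/6 = 8608/(3*(-15624 - √5674/4)) ≈ -0.18343)
(-32622 + F) + Z(-141) = (-32622 + (-358643712/1952872171 + 17216*√5674/5858616513)) + 1/160 = (-63706954606074/1952872171 + 17216*√5674/5858616513) + 1/160 = -10193110784099669/312459547360 + 17216*√5674/5858616513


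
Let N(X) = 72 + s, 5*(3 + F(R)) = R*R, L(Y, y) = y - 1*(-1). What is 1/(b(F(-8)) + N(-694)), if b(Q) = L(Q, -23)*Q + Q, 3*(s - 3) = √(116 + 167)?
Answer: -29430/3842369 - 75*√283/3842369 ≈ -0.0079877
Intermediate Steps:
L(Y, y) = 1 + y (L(Y, y) = y + 1 = 1 + y)
s = 3 + √283/3 (s = 3 + √(116 + 167)/3 = 3 + √283/3 ≈ 8.6075)
F(R) = -3 + R²/5 (F(R) = -3 + (R*R)/5 = -3 + R²/5)
b(Q) = -21*Q (b(Q) = (1 - 23)*Q + Q = -22*Q + Q = -21*Q)
N(X) = 75 + √283/3 (N(X) = 72 + (3 + √283/3) = 75 + √283/3)
1/(b(F(-8)) + N(-694)) = 1/(-21*(-3 + (⅕)*(-8)²) + (75 + √283/3)) = 1/(-21*(-3 + (⅕)*64) + (75 + √283/3)) = 1/(-21*(-3 + 64/5) + (75 + √283/3)) = 1/(-21*49/5 + (75 + √283/3)) = 1/(-1029/5 + (75 + √283/3)) = 1/(-654/5 + √283/3)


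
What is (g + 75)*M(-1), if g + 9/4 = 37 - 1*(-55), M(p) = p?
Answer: -659/4 ≈ -164.75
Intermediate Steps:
g = 359/4 (g = -9/4 + (37 - 1*(-55)) = -9/4 + (37 + 55) = -9/4 + 92 = 359/4 ≈ 89.750)
(g + 75)*M(-1) = (359/4 + 75)*(-1) = (659/4)*(-1) = -659/4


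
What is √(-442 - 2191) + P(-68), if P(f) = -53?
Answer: -53 + I*√2633 ≈ -53.0 + 51.313*I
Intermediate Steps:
√(-442 - 2191) + P(-68) = √(-442 - 2191) - 53 = √(-2633) - 53 = I*√2633 - 53 = -53 + I*√2633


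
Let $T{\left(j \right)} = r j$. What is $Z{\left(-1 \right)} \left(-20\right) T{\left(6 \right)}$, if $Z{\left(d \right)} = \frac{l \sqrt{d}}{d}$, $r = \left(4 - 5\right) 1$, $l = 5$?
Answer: $- 600 i \approx - 600.0 i$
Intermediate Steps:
$r = -1$ ($r = \left(-1\right) 1 = -1$)
$T{\left(j \right)} = - j$
$Z{\left(d \right)} = \frac{5}{\sqrt{d}}$ ($Z{\left(d \right)} = \frac{5 \sqrt{d}}{d} = \frac{5}{\sqrt{d}}$)
$Z{\left(-1 \right)} \left(-20\right) T{\left(6 \right)} = \frac{5}{i} \left(-20\right) \left(\left(-1\right) 6\right) = 5 \left(- i\right) \left(-20\right) \left(-6\right) = - 5 i \left(-20\right) \left(-6\right) = 100 i \left(-6\right) = - 600 i$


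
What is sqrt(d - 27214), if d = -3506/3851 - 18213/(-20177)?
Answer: I*sqrt(164305737605112409079)/77701627 ≈ 164.97*I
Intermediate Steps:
d = -602299/77701627 (d = -3506*1/3851 - 18213*(-1/20177) = -3506/3851 + 18213/20177 = -602299/77701627 ≈ -0.0077514)
sqrt(d - 27214) = sqrt(-602299/77701627 - 27214) = sqrt(-2114572679477/77701627) = I*sqrt(164305737605112409079)/77701627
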